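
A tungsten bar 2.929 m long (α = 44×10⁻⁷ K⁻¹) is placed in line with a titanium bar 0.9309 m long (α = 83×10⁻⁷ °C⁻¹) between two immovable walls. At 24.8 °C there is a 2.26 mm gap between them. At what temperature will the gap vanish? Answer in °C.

Gap closes when ΔL₁ + ΔL₂ = 2.26 mm = 2.26×10⁻³ m
(α₁L₁ + α₂L₂)ΔT = g
α₁L₁ + α₂L₂ = 44×10⁻⁷×2.929 + 83×10⁻⁷×0.9309 = 2.061407×10⁻⁵ m/K
ΔT = 2.26×10⁻³ / 2.061407×10⁻⁵ = 109.63 K
T = 24.8 + 109.63 = 134.43 °C

T = 134 °C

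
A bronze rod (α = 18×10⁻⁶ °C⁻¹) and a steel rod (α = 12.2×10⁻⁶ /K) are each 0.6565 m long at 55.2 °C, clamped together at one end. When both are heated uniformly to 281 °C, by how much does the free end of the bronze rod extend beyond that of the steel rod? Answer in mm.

ΔT = 225.8 K
bronze: ΔL = 18×10⁻⁶ × 0.6565 m × 225.8 = 2.6683×10⁻³ m = 2.6683 mm
steel: ΔL = 12.2×10⁻⁶ × 0.6565 m × 225.8 = 1.8085×10⁻³ m = 1.8085 mm
difference = 2.6683 − 1.8085 = 0.8598 mm

0.860 mm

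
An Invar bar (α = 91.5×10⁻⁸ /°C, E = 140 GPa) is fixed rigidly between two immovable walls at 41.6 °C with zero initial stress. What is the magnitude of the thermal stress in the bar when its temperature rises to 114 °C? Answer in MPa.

σ = 9.27 MPa

Fully constrained: the free strain ε = αΔT is blocked, so σ = Eε = EαΔT.
|ΔT| = 72.4 K
σ = 140×10⁹ × 91.5×10⁻⁸ × 72.4 = 9.27×10⁶ Pa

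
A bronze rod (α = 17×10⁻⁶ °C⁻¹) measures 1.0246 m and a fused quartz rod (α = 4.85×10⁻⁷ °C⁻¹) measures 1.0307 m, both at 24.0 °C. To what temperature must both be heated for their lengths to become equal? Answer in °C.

L₁(1 + α₁ΔT) = L₂(1 + α₂ΔT) ⇒ ΔT = (L₂ − L₁)/(α₁L₁ − α₂L₂)
L₂ − L₁ = 1.0307 − 1.0246 = 6.10×10⁻³ m
α₁L₁ − α₂L₂ = 17×10⁻⁶×1.0246 − 4.85×10⁻⁷×1.0307 = 1.69183105×10⁻⁵ m/K
ΔT = 6.10×10⁻³ / 1.69183105×10⁻⁵ = 360.556 K
T = 24.0 + 360.556 = 384.556 °C

T = 384.6 °C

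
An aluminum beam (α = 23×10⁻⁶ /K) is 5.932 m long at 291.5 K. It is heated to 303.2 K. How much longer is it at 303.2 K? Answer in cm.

|ΔT| = |303.2 − 291.5| = 11.7 K
ΔL = αL₀ΔT = (23×10⁻⁶)(5.932)(11.7) = 1.60×10⁻³ m

ΔL = 0.160 cm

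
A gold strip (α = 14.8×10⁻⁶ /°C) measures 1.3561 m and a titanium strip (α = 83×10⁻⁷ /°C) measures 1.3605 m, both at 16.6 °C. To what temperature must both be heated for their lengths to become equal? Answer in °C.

T = 517.8 °C

Equal length when α₁L₁ΔT − α₂L₂ΔT = L₂ − L₁ = 4.40×10⁻³ m
α₁L₁ = 2.007028×10⁻⁵, α₂L₂ = 1.129215×10⁻⁵ → Δ(αL) = 8.77813×10⁻⁶ m/K
ΔT = 4.40×10⁻³ / 8.77813×10⁻⁶ = 501.246 K, so T = 16.6 + 501.246 = 517.846 °C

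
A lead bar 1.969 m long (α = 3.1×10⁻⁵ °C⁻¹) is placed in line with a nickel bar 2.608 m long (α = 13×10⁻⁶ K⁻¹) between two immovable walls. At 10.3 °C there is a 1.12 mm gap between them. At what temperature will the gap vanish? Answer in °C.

T = 22.1 °C

Gap closes when ΔL₁ + ΔL₂ = 1.12 mm = 1.12×10⁻³ m
(α₁L₁ + α₂L₂)ΔT = g
α₁L₁ + α₂L₂ = 3.1×10⁻⁵×1.969 + 13×10⁻⁶×2.608 = 9.4943×10⁻⁵ m/K
ΔT = 1.12×10⁻³ / 9.4943×10⁻⁵ = 11.797 K
T = 10.3 + 11.797 = 22.097 °C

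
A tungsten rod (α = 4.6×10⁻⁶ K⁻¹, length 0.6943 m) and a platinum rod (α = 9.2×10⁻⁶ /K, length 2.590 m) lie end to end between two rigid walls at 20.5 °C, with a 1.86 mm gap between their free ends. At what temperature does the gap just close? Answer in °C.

T = 89.3 °C

α₁L₁ = 3.19378×10⁻⁶ m/K, α₂L₂ = 2.3828×10⁻⁵ m/K → total 2.702178×10⁻⁵ m/K
ΔT = g/(α₁L₁+α₂L₂) = 1.86×10⁻³ / 2.702178×10⁻⁵ = 68.833 K
T = 20.5 + 68.833 = 89.333 °C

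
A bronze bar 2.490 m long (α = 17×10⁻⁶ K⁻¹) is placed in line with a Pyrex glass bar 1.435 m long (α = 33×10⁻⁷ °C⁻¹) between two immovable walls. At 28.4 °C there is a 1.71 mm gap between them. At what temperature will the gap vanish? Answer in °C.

T = 64.7 °C

Gap closes when ΔL₁ + ΔL₂ = 1.71 mm = 1.71×10⁻³ m
(α₁L₁ + α₂L₂)ΔT = g
α₁L₁ + α₂L₂ = 17×10⁻⁶×2.490 + 33×10⁻⁷×1.435 = 4.70655×10⁻⁵ m/K
ΔT = 1.71×10⁻³ / 4.70655×10⁻⁵ = 36.332 K
T = 28.4 + 36.332 = 64.732 °C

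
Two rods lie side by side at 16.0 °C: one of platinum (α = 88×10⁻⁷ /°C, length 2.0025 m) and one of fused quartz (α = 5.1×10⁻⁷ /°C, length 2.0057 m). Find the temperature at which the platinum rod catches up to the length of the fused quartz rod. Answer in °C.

T = 208.8 °C

L₁(1 + α₁ΔT) = L₂(1 + α₂ΔT) ⇒ ΔT = (L₂ − L₁)/(α₁L₁ − α₂L₂)
L₂ − L₁ = 2.0057 − 2.0025 = 3.20×10⁻³ m
α₁L₁ − α₂L₂ = 88×10⁻⁷×2.0025 − 5.1×10⁻⁷×2.0057 = 1.6599093×10⁻⁵ m/K
ΔT = 3.20×10⁻³ / 1.6599093×10⁻⁵ = 192.782 K
T = 16.0 + 192.782 = 208.782 °C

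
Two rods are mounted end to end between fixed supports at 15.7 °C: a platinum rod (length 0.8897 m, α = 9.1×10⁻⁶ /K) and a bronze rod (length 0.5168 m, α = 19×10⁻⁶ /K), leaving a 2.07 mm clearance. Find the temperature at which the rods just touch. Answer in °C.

T = 131 °C

Gap closes when ΔL₁ + ΔL₂ = 2.07 mm = 2.07×10⁻³ m
(α₁L₁ + α₂L₂)ΔT = g
α₁L₁ + α₂L₂ = 9.1×10⁻⁶×0.8897 + 19×10⁻⁶×0.5168 = 1.791547×10⁻⁵ m/K
ΔT = 2.07×10⁻³ / 1.791547×10⁻⁵ = 115.54 K
T = 15.7 + 115.54 = 131.24 °C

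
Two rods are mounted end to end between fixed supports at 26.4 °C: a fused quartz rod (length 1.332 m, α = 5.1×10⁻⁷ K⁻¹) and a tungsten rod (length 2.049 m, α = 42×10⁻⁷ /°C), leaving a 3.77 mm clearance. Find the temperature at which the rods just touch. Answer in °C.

T = 432 °C

α₁L₁ = 6.7932×10⁻⁷ m/K, α₂L₂ = 8.6058×10⁻⁶ m/K → total 9.28512×10⁻⁶ m/K
ΔT = g/(α₁L₁+α₂L₂) = 3.77×10⁻³ / 9.28512×10⁻⁶ = 406.03 K
T = 26.4 + 406.03 = 432.43 °C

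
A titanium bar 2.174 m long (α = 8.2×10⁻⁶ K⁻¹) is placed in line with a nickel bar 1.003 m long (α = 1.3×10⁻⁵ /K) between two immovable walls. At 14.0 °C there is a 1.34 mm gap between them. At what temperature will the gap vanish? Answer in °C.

T = 57.4 °C

α₁L₁ = 1.78268×10⁻⁵ m/K, α₂L₂ = 1.3039×10⁻⁵ m/K → total 3.08658×10⁻⁵ m/K
ΔT = g/(α₁L₁+α₂L₂) = 1.34×10⁻³ / 3.08658×10⁻⁵ = 43.414 K
T = 14.0 + 43.414 = 57.414 °C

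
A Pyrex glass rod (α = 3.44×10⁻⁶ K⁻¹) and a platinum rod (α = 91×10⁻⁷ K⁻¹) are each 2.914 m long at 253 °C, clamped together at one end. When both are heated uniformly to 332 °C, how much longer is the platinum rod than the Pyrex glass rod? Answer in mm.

1.30 mm

ΔT = 79 K
Pyrex glass: ΔL = 3.44×10⁻⁶ × 2.914 m × 79 = 7.9191×10⁻⁴ m = 0.79191 mm
platinum: ΔL = 91×10⁻⁷ × 2.914 m × 79 = 2.0949×10⁻³ m = 2.0949 mm
difference = 2.0949 − 0.79191 = 1.30299 mm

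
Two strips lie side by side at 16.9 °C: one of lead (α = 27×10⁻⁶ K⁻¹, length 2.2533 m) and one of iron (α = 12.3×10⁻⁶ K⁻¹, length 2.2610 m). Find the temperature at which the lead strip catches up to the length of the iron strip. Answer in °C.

L₁(1 + α₁ΔT) = L₂(1 + α₂ΔT) ⇒ ΔT = (L₂ − L₁)/(α₁L₁ − α₂L₂)
L₂ − L₁ = 2.2610 − 2.2533 = 7.70×10⁻³ m
α₁L₁ − α₂L₂ = 27×10⁻⁶×2.2533 − 12.3×10⁻⁶×2.2610 = 3.30288×10⁻⁵ m/K
ΔT = 7.70×10⁻³ / 3.30288×10⁻⁵ = 233.130 K
T = 16.9 + 233.130 = 250.030 °C

T = 250.0 °C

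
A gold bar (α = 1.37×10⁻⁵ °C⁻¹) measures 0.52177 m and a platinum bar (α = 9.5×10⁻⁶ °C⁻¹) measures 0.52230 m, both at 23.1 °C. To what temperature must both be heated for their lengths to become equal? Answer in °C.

T = 265.5 °C

L₁(1 + α₁ΔT) = L₂(1 + α₂ΔT) ⇒ ΔT = (L₂ − L₁)/(α₁L₁ − α₂L₂)
L₂ − L₁ = 0.52230 − 0.52177 = 5.30×10⁻⁴ m
α₁L₁ − α₂L₂ = 1.37×10⁻⁵×0.52177 − 9.5×10⁻⁶×0.52230 = 2.186399×10⁻⁶ m/K
ΔT = 5.30×10⁻⁴ / 2.186399×10⁻⁶ = 242.408 K
T = 23.1 + 242.408 = 265.508 °C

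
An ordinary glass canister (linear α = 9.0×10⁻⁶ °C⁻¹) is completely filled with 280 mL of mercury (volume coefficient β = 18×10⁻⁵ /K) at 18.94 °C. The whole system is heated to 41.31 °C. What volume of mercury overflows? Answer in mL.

0.958 mL

The canister also expands: β_container ≈ 3α = 2.7×10⁻⁵ /K
Net overflow = V₀(β_liq − 3α_cont)ΔT
β − 3α = 1.80×10⁻⁴ − 2.7×10⁻⁵ = 1.53×10⁻⁴ /K; ΔT = 22.37 K
ΔV = 280 × 1.53×10⁻⁴ × 22.37 = 0.958 mL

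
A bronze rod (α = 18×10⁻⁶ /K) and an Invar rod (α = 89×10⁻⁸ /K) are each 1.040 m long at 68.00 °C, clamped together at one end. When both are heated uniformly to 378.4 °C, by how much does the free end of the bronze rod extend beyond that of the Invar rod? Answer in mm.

5.52 mm

ΔT = 310.40 K
bronze: ΔL = 18×10⁻⁶ × 1.040 m × 310.40 = 5.8107×10⁻³ m = 5.8107 mm
Invar: ΔL = 89×10⁻⁸ × 1.040 m × 310.40 = 2.8731×10⁻⁴ m = 0.28731 mm
difference = 5.8107 − 0.28731 = 5.52339 mm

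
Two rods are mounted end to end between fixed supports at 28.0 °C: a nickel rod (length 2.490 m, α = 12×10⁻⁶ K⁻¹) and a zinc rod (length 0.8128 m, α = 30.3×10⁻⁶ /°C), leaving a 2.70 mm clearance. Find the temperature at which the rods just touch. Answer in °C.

α₁L₁ = 2.988×10⁻⁵ m/K, α₂L₂ = 2.462784×10⁻⁵ m/K → total 5.450784×10⁻⁵ m/K
ΔT = g/(α₁L₁+α₂L₂) = 2.70×10⁻³ / 5.450784×10⁻⁵ = 49.534 K
T = 28.0 + 49.534 = 77.534 °C

T = 77.5 °C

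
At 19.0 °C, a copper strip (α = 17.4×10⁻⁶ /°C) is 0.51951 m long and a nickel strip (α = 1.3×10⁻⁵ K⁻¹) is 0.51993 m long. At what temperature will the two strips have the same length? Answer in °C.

Equal length when α₁L₁ΔT − α₂L₂ΔT = L₂ − L₁ = 4.20×10⁻⁴ m
α₁L₁ = 9.039474×10⁻⁶, α₂L₂ = 6.75909×10⁻⁶ → Δ(αL) = 2.280384×10⁻⁶ m/K
ΔT = 4.20×10⁻⁴ / 2.280384×10⁻⁶ = 184.180 K, so T = 19.0 + 184.180 = 203.180 °C

T = 203.2 °C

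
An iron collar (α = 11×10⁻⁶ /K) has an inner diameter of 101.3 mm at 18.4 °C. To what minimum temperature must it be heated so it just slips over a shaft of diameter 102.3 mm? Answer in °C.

Required Δd = 102.3 − 101.3 = 1.0 mm
Δd = αd₀ΔT ⇒ ΔT = Δd/(αd₀) = 1.0 / (11×10⁻⁶ × 101.3) = 897.42 K
T_min = 18.4 + 897.42 = 915.82 °C

T = 916 °C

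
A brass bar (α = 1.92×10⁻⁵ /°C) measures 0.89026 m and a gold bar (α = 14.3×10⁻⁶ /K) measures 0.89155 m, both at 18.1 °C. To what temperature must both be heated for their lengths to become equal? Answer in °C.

T = 315.1 °C

Equal length when α₁L₁ΔT − α₂L₂ΔT = L₂ − L₁ = 1.29×10⁻³ m
α₁L₁ = 1.7092992×10⁻⁵, α₂L₂ = 1.2749165×10⁻⁵ → Δ(αL) = 4.343827×10⁻⁶ m/K
ΔT = 1.29×10⁻³ / 4.343827×10⁻⁶ = 296.973 K, so T = 18.1 + 296.973 = 315.073 °C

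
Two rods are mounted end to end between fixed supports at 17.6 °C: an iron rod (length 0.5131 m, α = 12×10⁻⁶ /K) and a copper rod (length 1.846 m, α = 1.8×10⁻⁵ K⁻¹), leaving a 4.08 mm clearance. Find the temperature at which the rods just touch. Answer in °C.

α₁L₁ = 6.1572×10⁻⁶ m/K, α₂L₂ = 3.3228×10⁻⁵ m/K → total 3.93852×10⁻⁵ m/K
ΔT = g/(α₁L₁+α₂L₂) = 4.08×10⁻³ / 3.93852×10⁻⁵ = 103.59 K
T = 17.6 + 103.59 = 121.19 °C

T = 121 °C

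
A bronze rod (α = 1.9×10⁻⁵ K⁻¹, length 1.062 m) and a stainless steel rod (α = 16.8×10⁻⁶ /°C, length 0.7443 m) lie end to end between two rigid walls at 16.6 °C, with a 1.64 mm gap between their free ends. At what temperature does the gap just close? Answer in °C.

Gap closes when ΔL₁ + ΔL₂ = 1.64 mm = 1.64×10⁻³ m
(α₁L₁ + α₂L₂)ΔT = g
α₁L₁ + α₂L₂ = 1.9×10⁻⁵×1.062 + 16.8×10⁻⁶×0.7443 = 3.268224×10⁻⁵ m/K
ΔT = 1.64×10⁻³ / 3.268224×10⁻⁵ = 50.180 K
T = 16.6 + 50.180 = 66.780 °C

T = 66.8 °C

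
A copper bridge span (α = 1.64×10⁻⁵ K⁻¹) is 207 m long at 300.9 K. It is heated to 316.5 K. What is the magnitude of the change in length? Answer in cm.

ΔL = 5.30 cm

|ΔT| = |316.5 − 300.9| = 15.6 K
ΔL = αL₀ΔT = (1.64×10⁻⁵)(207)(15.6) = 5.30×10⁻² m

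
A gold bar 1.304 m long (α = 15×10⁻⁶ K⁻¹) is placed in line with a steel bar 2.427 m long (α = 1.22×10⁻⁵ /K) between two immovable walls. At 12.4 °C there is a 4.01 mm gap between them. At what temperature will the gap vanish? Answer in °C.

α₁L₁ = 1.956×10⁻⁵ m/K, α₂L₂ = 2.96094×10⁻⁵ m/K → total 4.91694×10⁻⁵ m/K
ΔT = g/(α₁L₁+α₂L₂) = 4.01×10⁻³ / 4.91694×10⁻⁵ = 81.555 K
T = 12.4 + 81.555 = 93.955 °C

T = 94.0 °C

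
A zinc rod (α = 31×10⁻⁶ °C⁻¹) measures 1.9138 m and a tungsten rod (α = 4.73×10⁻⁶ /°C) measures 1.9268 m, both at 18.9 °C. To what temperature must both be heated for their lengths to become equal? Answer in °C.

T = 277.8 °C

Equal length when α₁L₁ΔT − α₂L₂ΔT = L₂ − L₁ = 1.30×10⁻² m
α₁L₁ = 5.93278×10⁻⁵, α₂L₂ = 9.113764×10⁻⁶ → Δ(αL) = 5.0214036×10⁻⁵ m/K
ΔT = 1.30×10⁻² / 5.0214036×10⁻⁵ = 258.892 K, so T = 18.9 + 258.892 = 277.792 °C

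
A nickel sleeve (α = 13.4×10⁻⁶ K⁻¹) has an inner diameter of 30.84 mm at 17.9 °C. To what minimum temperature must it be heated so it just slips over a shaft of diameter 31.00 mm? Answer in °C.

Required Δd = 31.00 − 30.84 = 0.16 mm
Δd = αd₀ΔT ⇒ ΔT = Δd/(αd₀) = 0.16 / (13.4×10⁻⁶ × 30.84) = 387.17 K
T_min = 17.9 + 387.17 = 405.07 °C

T = 405 °C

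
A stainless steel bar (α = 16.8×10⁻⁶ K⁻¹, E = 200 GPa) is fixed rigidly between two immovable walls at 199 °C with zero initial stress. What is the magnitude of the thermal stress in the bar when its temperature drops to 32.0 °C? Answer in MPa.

σ = 561 MPa

Fully constrained: the free strain ε = αΔT is blocked, so σ = Eε = EαΔT.
|ΔT| = 167.0 K
σ = 200×10⁹ × 16.8×10⁻⁶ × 167.0 = 5.61×10⁸ Pa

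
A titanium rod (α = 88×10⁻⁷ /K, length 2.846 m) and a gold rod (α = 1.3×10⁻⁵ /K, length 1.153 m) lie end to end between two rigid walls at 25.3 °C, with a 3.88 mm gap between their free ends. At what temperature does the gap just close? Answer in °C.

Gap closes when ΔL₁ + ΔL₂ = 3.88 mm = 3.88×10⁻³ m
(α₁L₁ + α₂L₂)ΔT = g
α₁L₁ + α₂L₂ = 88×10⁻⁷×2.846 + 1.3×10⁻⁵×1.153 = 4.00338×10⁻⁵ m/K
ΔT = 3.88×10⁻³ / 4.00338×10⁻⁵ = 96.92 K
T = 25.3 + 96.92 = 122.22 °C

T = 122 °C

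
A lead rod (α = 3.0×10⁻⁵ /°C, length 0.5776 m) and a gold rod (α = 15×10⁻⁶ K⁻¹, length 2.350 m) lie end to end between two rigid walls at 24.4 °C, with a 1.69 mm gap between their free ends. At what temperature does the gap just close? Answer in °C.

T = 56.5 °C

Gap closes when ΔL₁ + ΔL₂ = 1.69 mm = 1.69×10⁻³ m
(α₁L₁ + α₂L₂)ΔT = g
α₁L₁ + α₂L₂ = 3.0×10⁻⁵×0.5776 + 15×10⁻⁶×2.350 = 5.2578×10⁻⁵ m/K
ΔT = 1.69×10⁻³ / 5.2578×10⁻⁵ = 32.143 K
T = 24.4 + 32.143 = 56.543 °C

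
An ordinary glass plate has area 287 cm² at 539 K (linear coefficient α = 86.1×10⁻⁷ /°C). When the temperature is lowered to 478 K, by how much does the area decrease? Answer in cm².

Area coefficient ≈ 2α; |ΔT| = 61 K
ΔA = 2αA₀ΔT = 2(86.1×10⁻⁷)(287)(61) = 0.301 cm²

ΔA = 0.301 cm²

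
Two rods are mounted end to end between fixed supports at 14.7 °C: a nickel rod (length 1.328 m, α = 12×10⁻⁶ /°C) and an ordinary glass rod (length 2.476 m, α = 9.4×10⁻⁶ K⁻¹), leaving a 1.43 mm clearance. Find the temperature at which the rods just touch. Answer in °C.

T = 51.2 °C

α₁L₁ = 1.5936×10⁻⁵ m/K, α₂L₂ = 2.32744×10⁻⁵ m/K → total 3.92104×10⁻⁵ m/K
ΔT = g/(α₁L₁+α₂L₂) = 1.43×10⁻³ / 3.92104×10⁻⁵ = 36.470 K
T = 14.7 + 36.470 = 51.170 °C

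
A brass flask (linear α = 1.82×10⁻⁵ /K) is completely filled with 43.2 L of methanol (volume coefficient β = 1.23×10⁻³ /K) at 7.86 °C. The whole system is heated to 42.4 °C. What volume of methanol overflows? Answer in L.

1.75 L

The flask also expands: β_container ≈ 3α = 5.46×10⁻⁵ /K
Net overflow = V₀(β_liq − 3α_cont)ΔT
β − 3α = 1.23×10⁻³ − 5.46×10⁻⁵ = 1.1754×10⁻³ /K; ΔT = 34.54 K
ΔV = 43.2 × 1.1754×10⁻³ × 34.54 = 1.75 L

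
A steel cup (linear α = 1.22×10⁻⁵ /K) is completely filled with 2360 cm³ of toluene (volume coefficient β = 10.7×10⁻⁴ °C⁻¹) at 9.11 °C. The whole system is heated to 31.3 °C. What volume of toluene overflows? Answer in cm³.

54.1 cm³

The cup also expands: β_container ≈ 3α = 3.66×10⁻⁵ /K
Net overflow = V₀(β_liq − 3α_cont)ΔT
β − 3α = 1.07×10⁻³ − 3.66×10⁻⁵ = 1.0334×10⁻³ /K; ΔT = 22.19 K
ΔV = 2360 × 1.0334×10⁻³ × 22.19 = 54.1 cm³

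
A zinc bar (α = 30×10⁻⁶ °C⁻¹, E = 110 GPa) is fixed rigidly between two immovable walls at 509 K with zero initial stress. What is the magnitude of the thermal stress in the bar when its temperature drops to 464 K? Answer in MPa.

σ = 148 MPa

Fully constrained: the free strain ε = αΔT is blocked, so σ = Eε = EαΔT.
|ΔT| = 45 K
σ = 110×10⁹ × 30×10⁻⁶ × 45 = 1.48×10⁸ Pa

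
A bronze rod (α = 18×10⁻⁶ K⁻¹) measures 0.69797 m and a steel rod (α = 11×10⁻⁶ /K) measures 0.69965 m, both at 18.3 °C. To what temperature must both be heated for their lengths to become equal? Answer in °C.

Equal length when α₁L₁ΔT − α₂L₂ΔT = L₂ − L₁ = 1.68×10⁻³ m
α₁L₁ = 1.256346×10⁻⁵, α₂L₂ = 7.69615×10⁻⁶ → Δ(αL) = 4.86731×10⁻⁶ m/K
ΔT = 1.68×10⁻³ / 4.86731×10⁻⁶ = 345.160 K, so T = 18.3 + 345.160 = 363.460 °C

T = 363.5 °C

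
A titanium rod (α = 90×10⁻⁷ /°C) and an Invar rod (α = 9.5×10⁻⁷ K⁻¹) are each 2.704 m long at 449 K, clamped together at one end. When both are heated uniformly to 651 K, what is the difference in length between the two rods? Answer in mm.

4.40 mm

ΔT = 202 K
titanium: ΔL = 90×10⁻⁷ × 2.704 m × 202 = 4.9159×10⁻³ m = 4.9159 mm
Invar: ΔL = 9.5×10⁻⁷ × 2.704 m × 202 = 5.1890×10⁻⁴ m = 0.51890 mm
difference = 4.9159 − 0.51890 = 4.3970 mm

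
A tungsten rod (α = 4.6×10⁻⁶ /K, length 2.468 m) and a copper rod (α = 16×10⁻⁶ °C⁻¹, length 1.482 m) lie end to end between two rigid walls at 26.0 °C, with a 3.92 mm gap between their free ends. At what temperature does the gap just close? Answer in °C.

T = 138 °C

Gap closes when ΔL₁ + ΔL₂ = 3.92 mm = 3.92×10⁻³ m
(α₁L₁ + α₂L₂)ΔT = g
α₁L₁ + α₂L₂ = 4.6×10⁻⁶×2.468 + 16×10⁻⁶×1.482 = 3.50648×10⁻⁵ m/K
ΔT = 3.92×10⁻³ / 3.50648×10⁻⁵ = 111.79 K
T = 26.0 + 111.79 = 137.79 °C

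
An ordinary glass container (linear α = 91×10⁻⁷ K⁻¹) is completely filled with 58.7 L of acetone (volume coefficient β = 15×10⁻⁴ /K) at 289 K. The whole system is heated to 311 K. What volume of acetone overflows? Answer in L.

1.90 L

The container also expands: β_container ≈ 3α = 2.73×10⁻⁵ /K
Net overflow = V₀(β_liq − 3α_cont)ΔT
β − 3α = 1.50×10⁻³ − 2.73×10⁻⁵ = 1.4727×10⁻³ /K; ΔT = 22 K
ΔV = 58.7 × 1.4727×10⁻³ × 22 = 1.90 L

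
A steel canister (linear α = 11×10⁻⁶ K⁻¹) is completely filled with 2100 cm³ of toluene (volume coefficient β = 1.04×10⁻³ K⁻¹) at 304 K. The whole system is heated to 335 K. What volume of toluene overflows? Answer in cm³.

The canister also expands: β_container ≈ 3α = 3.3×10⁻⁵ /K
Net overflow = V₀(β_liq − 3α_cont)ΔT
β − 3α = 1.04×10⁻³ − 3.3×10⁻⁵ = 1.007×10⁻³ /K; ΔT = 31 K
ΔV = 2100 × 1.007×10⁻³ × 31 = 65.6 cm³

65.6 cm³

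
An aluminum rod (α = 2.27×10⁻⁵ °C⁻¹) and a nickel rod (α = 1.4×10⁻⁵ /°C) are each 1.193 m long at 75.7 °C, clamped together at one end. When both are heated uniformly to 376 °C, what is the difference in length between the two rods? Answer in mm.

ΔT = 300.3 K
aluminum: ΔL = 2.27×10⁻⁵ × 1.193 m × 300.3 = 8.1325×10⁻³ m = 8.1325 mm
nickel: ΔL = 1.4×10⁻⁵ × 1.193 m × 300.3 = 5.0156×10⁻³ m = 5.0156 mm
difference = 8.1325 − 5.0156 = 3.1169 mm

3.12 mm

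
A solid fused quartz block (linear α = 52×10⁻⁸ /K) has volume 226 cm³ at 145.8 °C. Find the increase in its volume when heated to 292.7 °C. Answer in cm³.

ΔV = 0.0518 cm³

Isotropic solid: β ≈ 3α = 1.6×10⁻⁶ /K; ΔT = 146.9 K
ΔV = 3αV₀ΔT = 3(52×10⁻⁸)(226)(146.9) = 0.0518 cm³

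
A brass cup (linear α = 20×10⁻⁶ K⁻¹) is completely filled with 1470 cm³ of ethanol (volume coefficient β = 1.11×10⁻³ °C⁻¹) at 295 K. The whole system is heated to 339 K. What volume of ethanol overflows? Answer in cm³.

The cup also expands: β_container ≈ 3α = 6.0×10⁻⁵ /K
Net overflow = V₀(β_liq − 3α_cont)ΔT
β − 3α = 1.11×10⁻³ − 6.0×10⁻⁵ = 1.05×10⁻³ /K; ΔT = 44 K
ΔV = 1470 × 1.05×10⁻³ × 44 = 67.9 cm³

67.9 cm³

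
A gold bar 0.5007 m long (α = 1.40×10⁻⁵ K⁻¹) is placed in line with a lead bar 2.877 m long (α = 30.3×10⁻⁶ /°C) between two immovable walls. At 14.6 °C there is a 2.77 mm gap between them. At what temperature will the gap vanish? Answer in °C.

T = 44.0 °C

α₁L₁ = 7.0098×10⁻⁶ m/K, α₂L₂ = 8.71731×10⁻⁵ m/K → total 9.41829×10⁻⁵ m/K
ΔT = g/(α₁L₁+α₂L₂) = 2.77×10⁻³ / 9.41829×10⁻⁵ = 29.411 K
T = 14.6 + 29.411 = 44.011 °C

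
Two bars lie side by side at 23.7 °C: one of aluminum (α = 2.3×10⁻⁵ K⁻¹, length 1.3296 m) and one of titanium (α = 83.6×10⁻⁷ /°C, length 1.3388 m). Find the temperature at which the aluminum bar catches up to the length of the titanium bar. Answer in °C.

T = 498.2 °C

Equal length when α₁L₁ΔT − α₂L₂ΔT = L₂ − L₁ = 9.20×10⁻³ m
α₁L₁ = 3.05808×10⁻⁵, α₂L₂ = 1.1192368×10⁻⁵ → Δ(αL) = 1.9388432×10⁻⁵ m/K
ΔT = 9.20×10⁻³ / 1.9388432×10⁻⁵ = 474.510 K, so T = 23.7 + 474.510 = 498.210 °C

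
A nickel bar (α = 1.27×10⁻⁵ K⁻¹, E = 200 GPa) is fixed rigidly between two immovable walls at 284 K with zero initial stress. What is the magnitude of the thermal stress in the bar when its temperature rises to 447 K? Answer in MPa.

Fully constrained: the free strain ε = αΔT is blocked, so σ = Eε = EαΔT.
|ΔT| = 163 K
σ = 200×10⁹ × 1.27×10⁻⁵ × 163 = 4.14×10⁸ Pa

σ = 414 MPa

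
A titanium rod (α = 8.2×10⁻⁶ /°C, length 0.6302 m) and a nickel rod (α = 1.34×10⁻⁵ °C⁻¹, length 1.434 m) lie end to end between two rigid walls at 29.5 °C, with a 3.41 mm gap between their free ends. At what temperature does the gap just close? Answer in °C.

α₁L₁ = 5.16764×10⁻⁶ m/K, α₂L₂ = 1.92156×10⁻⁵ m/K → total 2.438324×10⁻⁵ m/K
ΔT = g/(α₁L₁+α₂L₂) = 3.41×10⁻³ / 2.438324×10⁻⁵ = 139.85 K
T = 29.5 + 139.85 = 169.35 °C

T = 169 °C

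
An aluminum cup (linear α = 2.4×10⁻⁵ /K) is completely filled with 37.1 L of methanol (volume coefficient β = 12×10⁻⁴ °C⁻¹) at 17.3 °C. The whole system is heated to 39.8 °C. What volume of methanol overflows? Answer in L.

0.942 L

The cup also expands: β_container ≈ 3α = 7.2×10⁻⁵ /K
Net overflow = V₀(β_liq − 3α_cont)ΔT
β − 3α = 1.20×10⁻³ − 7.2×10⁻⁵ = 1.128×10⁻³ /K; ΔT = 22.5 K
ΔV = 37.1 × 1.128×10⁻³ × 22.5 = 0.942 L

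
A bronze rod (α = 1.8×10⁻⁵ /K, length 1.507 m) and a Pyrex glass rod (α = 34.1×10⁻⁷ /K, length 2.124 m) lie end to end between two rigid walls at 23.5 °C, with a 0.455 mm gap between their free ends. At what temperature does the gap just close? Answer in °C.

Gap closes when ΔL₁ + ΔL₂ = 0.455 mm = 4.55×10⁻⁴ m
(α₁L₁ + α₂L₂)ΔT = g
α₁L₁ + α₂L₂ = 1.8×10⁻⁵×1.507 + 34.1×10⁻⁷×2.124 = 3.436884×10⁻⁵ m/K
ΔT = 4.55×10⁻⁴ / 3.436884×10⁻⁵ = 13.239 K
T = 23.5 + 13.239 = 36.739 °C

T = 36.7 °C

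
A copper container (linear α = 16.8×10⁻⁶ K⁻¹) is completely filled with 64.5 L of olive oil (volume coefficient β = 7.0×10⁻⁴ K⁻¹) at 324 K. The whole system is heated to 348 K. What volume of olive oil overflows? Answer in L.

1.01 L

The container also expands: β_container ≈ 3α = 5.04×10⁻⁵ /K
Net overflow = V₀(β_liq − 3α_cont)ΔT
β − 3α = 7.00×10⁻⁴ − 5.04×10⁻⁵ = 6.496×10⁻⁴ /K; ΔT = 24 K
ΔV = 64.5 × 6.496×10⁻⁴ × 24 = 1.01 L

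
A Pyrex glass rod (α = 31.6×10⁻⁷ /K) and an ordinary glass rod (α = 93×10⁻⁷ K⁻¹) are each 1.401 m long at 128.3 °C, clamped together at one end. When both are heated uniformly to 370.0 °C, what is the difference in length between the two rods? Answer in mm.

ΔT = 241.7 K
Pyrex glass: ΔL = 31.6×10⁻⁷ × 1.401 m × 241.7 = 1.0700×10⁻³ m = 1.0700 mm
ordinary glass: ΔL = 93×10⁻⁷ × 1.401 m × 241.7 = 3.1492×10⁻³ m = 3.1492 mm
difference = 3.1492 − 1.0700 = 2.0792 mm

2.08 mm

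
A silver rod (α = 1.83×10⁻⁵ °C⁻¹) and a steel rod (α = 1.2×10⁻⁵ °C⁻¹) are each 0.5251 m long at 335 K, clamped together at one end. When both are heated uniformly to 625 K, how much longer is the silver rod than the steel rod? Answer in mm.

0.959 mm

ΔT = 290 K
silver: ΔL = 1.83×10⁻⁵ × 0.5251 m × 290 = 2.7867×10⁻³ m = 2.7867 mm
steel: ΔL = 1.2×10⁻⁵ × 0.5251 m × 290 = 1.8273×10⁻³ m = 1.8273 mm
difference = 2.7867 − 1.8273 = 0.9594 mm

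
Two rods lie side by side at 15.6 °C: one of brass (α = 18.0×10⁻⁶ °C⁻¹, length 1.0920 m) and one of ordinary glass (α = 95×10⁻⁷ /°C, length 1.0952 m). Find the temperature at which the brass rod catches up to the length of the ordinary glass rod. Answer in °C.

T = 361.5 °C

Equal length when α₁L₁ΔT − α₂L₂ΔT = L₂ − L₁ = 3.20×10⁻³ m
α₁L₁ = 1.9656×10⁻⁵, α₂L₂ = 1.04044×10⁻⁵ → Δ(αL) = 9.2516×10⁻⁶ m/K
ΔT = 3.20×10⁻³ / 9.2516×10⁻⁶ = 345.886 K, so T = 15.6 + 345.886 = 361.486 °C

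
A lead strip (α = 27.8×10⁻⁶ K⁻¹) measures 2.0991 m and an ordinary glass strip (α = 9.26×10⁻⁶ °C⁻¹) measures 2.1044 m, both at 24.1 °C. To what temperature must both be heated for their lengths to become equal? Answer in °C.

L₁(1 + α₁ΔT) = L₂(1 + α₂ΔT) ⇒ ΔT = (L₂ − L₁)/(α₁L₁ − α₂L₂)
L₂ − L₁ = 2.1044 − 2.0991 = 5.30×10⁻³ m
α₁L₁ − α₂L₂ = 27.8×10⁻⁶×2.0991 − 9.26×10⁻⁶×2.1044 = 3.8868236×10⁻⁵ m/K
ΔT = 5.30×10⁻³ / 3.8868236×10⁻⁵ = 136.358 K
T = 24.1 + 136.358 = 160.458 °C

T = 160.5 °C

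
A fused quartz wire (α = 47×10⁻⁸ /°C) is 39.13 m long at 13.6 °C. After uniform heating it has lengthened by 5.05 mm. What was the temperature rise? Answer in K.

ΔL = αL₀ΔT ⇒ ΔT = ΔL / (αL₀)
ΔT = 5.05×10⁻³ m / (47×10⁻⁸ × 39.13 m) = 274.59 K

ΔT = 275 K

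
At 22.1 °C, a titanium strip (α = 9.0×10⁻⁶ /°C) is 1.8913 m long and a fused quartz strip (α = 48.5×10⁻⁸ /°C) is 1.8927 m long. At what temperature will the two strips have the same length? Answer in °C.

Equal length when α₁L₁ΔT − α₂L₂ΔT = L₂ − L₁ = 1.40×10⁻³ m
α₁L₁ = 1.70217×10⁻⁵, α₂L₂ = 9.179595×10⁻⁷ → Δ(αL) = 1.61037405×10⁻⁵ m/K
ΔT = 1.40×10⁻³ / 1.61037405×10⁻⁵ = 86.936 K, so T = 22.1 + 86.936 = 109.036 °C

T = 109.0 °C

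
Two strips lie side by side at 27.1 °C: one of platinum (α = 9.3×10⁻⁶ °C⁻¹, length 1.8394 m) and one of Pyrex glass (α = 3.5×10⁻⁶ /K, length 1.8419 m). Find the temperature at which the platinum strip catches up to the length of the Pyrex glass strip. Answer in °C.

T = 261.6 °C

Equal length when α₁L₁ΔT − α₂L₂ΔT = L₂ − L₁ = 2.50×10⁻³ m
α₁L₁ = 1.710642×10⁻⁵, α₂L₂ = 6.44665×10⁻⁶ → Δ(αL) = 1.065977×10⁻⁵ m/K
ΔT = 2.50×10⁻³ / 1.065977×10⁻⁵ = 234.527 K, so T = 27.1 + 234.527 = 261.627 °C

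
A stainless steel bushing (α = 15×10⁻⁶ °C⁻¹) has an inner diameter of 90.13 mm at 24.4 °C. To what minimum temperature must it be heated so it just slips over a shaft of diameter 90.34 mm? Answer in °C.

Required Δd = 90.34 − 90.13 = 0.21 mm
Δd = αd₀ΔT ⇒ ΔT = Δd/(αd₀) = 0.21 / (15×10⁻⁶ × 90.13) = 155.33 K
T_min = 24.4 + 155.33 = 179.73 °C

T = 180 °C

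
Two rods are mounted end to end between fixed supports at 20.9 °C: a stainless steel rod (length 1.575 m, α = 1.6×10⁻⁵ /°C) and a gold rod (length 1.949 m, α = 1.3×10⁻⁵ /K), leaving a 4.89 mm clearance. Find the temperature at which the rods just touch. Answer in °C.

Gap closes when ΔL₁ + ΔL₂ = 4.89 mm = 4.89×10⁻³ m
(α₁L₁ + α₂L₂)ΔT = g
α₁L₁ + α₂L₂ = 1.6×10⁻⁵×1.575 + 1.3×10⁻⁵×1.949 = 5.0537×10⁻⁵ m/K
ΔT = 4.89×10⁻³ / 5.0537×10⁻⁵ = 96.76 K
T = 20.9 + 96.76 = 117.66 °C

T = 118 °C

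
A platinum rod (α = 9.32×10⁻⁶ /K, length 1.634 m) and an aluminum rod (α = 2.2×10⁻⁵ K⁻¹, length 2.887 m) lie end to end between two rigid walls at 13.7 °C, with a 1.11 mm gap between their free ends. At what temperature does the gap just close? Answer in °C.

T = 27.8 °C

Gap closes when ΔL₁ + ΔL₂ = 1.11 mm = 1.11×10⁻³ m
(α₁L₁ + α₂L₂)ΔT = g
α₁L₁ + α₂L₂ = 9.32×10⁻⁶×1.634 + 2.2×10⁻⁵×2.887 = 7.874288×10⁻⁵ m/K
ΔT = 1.11×10⁻³ / 7.874288×10⁻⁵ = 14.097 K
T = 13.7 + 14.097 = 27.797 °C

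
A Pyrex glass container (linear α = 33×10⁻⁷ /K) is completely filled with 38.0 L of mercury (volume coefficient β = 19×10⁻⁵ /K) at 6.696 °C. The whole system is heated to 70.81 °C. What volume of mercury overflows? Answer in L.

The container also expands: β_container ≈ 3α = 9.9×10⁻⁶ /K
Net overflow = V₀(β_liq − 3α_cont)ΔT
β − 3α = 1.90×10⁻⁴ − 9.9×10⁻⁶ = 1.801×10⁻⁴ /K; ΔT = 64.114 K
ΔV = 38.0 × 1.801×10⁻⁴ × 64.114 = 0.439 L

0.439 L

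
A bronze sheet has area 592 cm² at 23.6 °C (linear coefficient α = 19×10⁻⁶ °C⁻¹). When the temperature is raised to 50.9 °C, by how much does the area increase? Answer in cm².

Area coefficient ≈ 2α; |ΔT| = 27.3 K
ΔA = 2αA₀ΔT = 2(19×10⁻⁶)(592)(27.3) = 0.614 cm²

ΔA = 0.614 cm²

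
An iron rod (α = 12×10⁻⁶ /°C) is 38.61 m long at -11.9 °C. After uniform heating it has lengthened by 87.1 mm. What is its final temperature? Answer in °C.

ΔL = αL₀ΔT ⇒ ΔT = ΔL / (αL₀)
ΔT = 87.1×10⁻³ m / (12×10⁻⁶ × 38.61 m) = 187.99 K
T = -11.9 + 187.99 = 176.09 °C

T = 176 °C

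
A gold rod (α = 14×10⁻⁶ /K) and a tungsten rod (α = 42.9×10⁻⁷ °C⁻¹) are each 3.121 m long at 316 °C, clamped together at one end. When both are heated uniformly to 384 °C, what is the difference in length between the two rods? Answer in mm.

2.06 mm

ΔT = 68 K
gold: ΔL = 14×10⁻⁶ × 3.121 m × 68 = 2.9712×10⁻³ m = 2.9712 mm
tungsten: ΔL = 42.9×10⁻⁷ × 3.121 m × 68 = 9.1046×10⁻⁴ m = 0.91046 mm
difference = 2.9712 − 0.91046 = 2.06074 mm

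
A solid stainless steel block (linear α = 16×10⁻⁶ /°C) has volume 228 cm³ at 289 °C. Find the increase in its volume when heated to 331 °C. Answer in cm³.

Isotropic solid: β ≈ 3α = 4.8×10⁻⁵ /K; ΔT = 42 K
ΔV = 3αV₀ΔT = 3(16×10⁻⁶)(228)(42) = 0.460 cm³

ΔV = 0.460 cm³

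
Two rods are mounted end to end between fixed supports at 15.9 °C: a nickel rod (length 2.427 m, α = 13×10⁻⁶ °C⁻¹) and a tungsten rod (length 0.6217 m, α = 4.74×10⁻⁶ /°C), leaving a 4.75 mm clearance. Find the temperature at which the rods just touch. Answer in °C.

T = 154 °C

Gap closes when ΔL₁ + ΔL₂ = 4.75 mm = 4.75×10⁻³ m
(α₁L₁ + α₂L₂)ΔT = g
α₁L₁ + α₂L₂ = 13×10⁻⁶×2.427 + 4.74×10⁻⁶×0.6217 = 3.4497858×10⁻⁵ m/K
ΔT = 4.75×10⁻³ / 3.4497858×10⁻⁵ = 137.69 K
T = 15.9 + 137.69 = 153.59 °C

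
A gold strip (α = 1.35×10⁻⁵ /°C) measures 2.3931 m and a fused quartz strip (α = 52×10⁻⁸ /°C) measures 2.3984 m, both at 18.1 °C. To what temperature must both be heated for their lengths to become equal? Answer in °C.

T = 188.7 °C

L₁(1 + α₁ΔT) = L₂(1 + α₂ΔT) ⇒ ΔT = (L₂ − L₁)/(α₁L₁ − α₂L₂)
L₂ − L₁ = 2.3984 − 2.3931 = 5.30×10⁻³ m
α₁L₁ − α₂L₂ = 1.35×10⁻⁵×2.3931 − 52×10⁻⁸×2.3984 = 3.1059682×10⁻⁵ m/K
ΔT = 5.30×10⁻³ / 3.1059682×10⁻⁵ = 170.639 K
T = 18.1 + 170.639 = 188.739 °C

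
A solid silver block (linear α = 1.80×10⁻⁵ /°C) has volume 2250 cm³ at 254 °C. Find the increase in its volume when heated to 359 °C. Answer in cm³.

Isotropic solid: β ≈ 3α = 5.4×10⁻⁵ /K; ΔT = 105 K
ΔV = 3αV₀ΔT = 3(1.80×10⁻⁵)(2250)(105) = 12.8 cm³

ΔV = 12.8 cm³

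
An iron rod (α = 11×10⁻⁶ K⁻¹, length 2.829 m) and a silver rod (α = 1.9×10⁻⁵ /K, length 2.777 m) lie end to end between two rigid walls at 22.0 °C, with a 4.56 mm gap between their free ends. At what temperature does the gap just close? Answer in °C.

α₁L₁ = 3.1119×10⁻⁵ m/K, α₂L₂ = 5.2763×10⁻⁵ m/K → total 8.3882×10⁻⁵ m/K
ΔT = g/(α₁L₁+α₂L₂) = 4.56×10⁻³ / 8.3882×10⁻⁵ = 54.362 K
T = 22.0 + 54.362 = 76.362 °C

T = 76.4 °C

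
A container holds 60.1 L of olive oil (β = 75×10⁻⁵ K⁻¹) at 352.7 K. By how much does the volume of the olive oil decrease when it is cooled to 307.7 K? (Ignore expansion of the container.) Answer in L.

|ΔT| = |307.7 − 352.7| = 45.0 K
ΔV = βV₀ΔT = (75×10⁻⁵)(60.1)(45.0) = 2.03 L

ΔV = 2.03 L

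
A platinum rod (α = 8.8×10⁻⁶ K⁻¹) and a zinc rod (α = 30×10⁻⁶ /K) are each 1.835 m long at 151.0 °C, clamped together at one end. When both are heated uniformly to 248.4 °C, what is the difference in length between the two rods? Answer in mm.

ΔT = 97.4 K
platinum: ΔL = 8.8×10⁻⁶ × 1.835 m × 97.4 = 1.5728×10⁻³ m = 1.5728 mm
zinc: ΔL = 30×10⁻⁶ × 1.835 m × 97.4 = 5.3619×10⁻³ m = 5.3619 mm
difference = 5.3619 − 1.5728 = 3.7891 mm

3.79 mm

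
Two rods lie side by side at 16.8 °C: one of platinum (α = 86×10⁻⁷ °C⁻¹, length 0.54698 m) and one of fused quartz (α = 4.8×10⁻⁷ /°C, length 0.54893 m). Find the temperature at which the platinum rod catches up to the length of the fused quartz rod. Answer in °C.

L₁(1 + α₁ΔT) = L₂(1 + α₂ΔT) ⇒ ΔT = (L₂ − L₁)/(α₁L₁ − α₂L₂)
L₂ − L₁ = 0.54893 − 0.54698 = 1.95×10⁻³ m
α₁L₁ − α₂L₂ = 86×10⁻⁷×0.54698 − 4.8×10⁻⁷×0.54893 = 4.4405416×10⁻⁶ m/K
ΔT = 1.95×10⁻³ / 4.4405416×10⁻⁶ = 439.136 K
T = 16.8 + 439.136 = 455.936 °C

T = 455.9 °C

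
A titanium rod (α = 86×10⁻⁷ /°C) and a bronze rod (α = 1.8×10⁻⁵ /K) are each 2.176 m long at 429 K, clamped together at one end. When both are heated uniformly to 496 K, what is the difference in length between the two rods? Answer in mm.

1.37 mm

ΔT = 67 K
titanium: ΔL = 86×10⁻⁷ × 2.176 m × 67 = 1.2538×10⁻³ m = 1.2538 mm
bronze: ΔL = 1.8×10⁻⁵ × 2.176 m × 67 = 2.6243×10⁻³ m = 2.6243 mm
difference = 2.6243 − 1.2538 = 1.3705 mm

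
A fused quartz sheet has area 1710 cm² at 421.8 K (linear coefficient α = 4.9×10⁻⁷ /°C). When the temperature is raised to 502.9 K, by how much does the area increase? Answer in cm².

ΔA = 0.136 cm²

Area coefficient ≈ 2α; |ΔT| = 81.1 K
ΔA = 2αA₀ΔT = 2(4.9×10⁻⁷)(1710)(81.1) = 0.136 cm²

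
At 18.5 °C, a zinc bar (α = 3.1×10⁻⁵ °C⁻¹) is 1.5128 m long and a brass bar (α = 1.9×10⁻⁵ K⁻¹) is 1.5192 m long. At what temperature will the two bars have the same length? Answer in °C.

T = 373.4 °C

L₁(1 + α₁ΔT) = L₂(1 + α₂ΔT) ⇒ ΔT = (L₂ − L₁)/(α₁L₁ − α₂L₂)
L₂ − L₁ = 1.5192 − 1.5128 = 6.40×10⁻³ m
α₁L₁ − α₂L₂ = 3.1×10⁻⁵×1.5128 − 1.9×10⁻⁵×1.5192 = 1.8032×10⁻⁵ m/K
ΔT = 6.40×10⁻³ / 1.8032×10⁻⁵ = 354.925 K
T = 18.5 + 354.925 = 373.425 °C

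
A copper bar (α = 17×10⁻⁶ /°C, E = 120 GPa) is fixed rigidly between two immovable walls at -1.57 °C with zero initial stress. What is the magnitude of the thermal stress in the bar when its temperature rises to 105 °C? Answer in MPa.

Fully constrained: the free strain ε = αΔT is blocked, so σ = Eε = EαΔT.
|ΔT| = 106.57 K
σ = 120×10⁹ × 17×10⁻⁶ × 106.57 = 2.17×10⁸ Pa

σ = 217 MPa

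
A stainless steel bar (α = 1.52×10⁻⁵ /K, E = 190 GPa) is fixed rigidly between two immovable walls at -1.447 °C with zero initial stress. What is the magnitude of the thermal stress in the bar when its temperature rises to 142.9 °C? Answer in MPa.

σ = 417 MPa

Fully constrained: the free strain ε = αΔT is blocked, so σ = Eε = EαΔT.
|ΔT| = 144.347 K
σ = 190×10⁹ × 1.52×10⁻⁵ × 144.347 = 4.17×10⁸ Pa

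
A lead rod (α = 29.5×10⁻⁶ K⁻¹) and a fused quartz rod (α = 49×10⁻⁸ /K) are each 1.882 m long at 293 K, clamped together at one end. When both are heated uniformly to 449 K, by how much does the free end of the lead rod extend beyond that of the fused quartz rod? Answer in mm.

ΔT = 156 K
lead: ΔL = 29.5×10⁻⁶ × 1.882 m × 156 = 8.6610×10⁻³ m = 8.6610 mm
fused quartz: ΔL = 49×10⁻⁸ × 1.882 m × 156 = 1.4386×10⁻⁴ m = 0.14386 mm
difference = 8.6610 − 0.14386 = 8.51714 mm

8.52 mm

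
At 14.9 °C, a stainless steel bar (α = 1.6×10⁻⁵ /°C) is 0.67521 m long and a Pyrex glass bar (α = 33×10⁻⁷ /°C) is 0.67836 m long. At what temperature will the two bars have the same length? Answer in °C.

T = 382.7 °C

L₁(1 + α₁ΔT) = L₂(1 + α₂ΔT) ⇒ ΔT = (L₂ − L₁)/(α₁L₁ − α₂L₂)
L₂ − L₁ = 0.67836 − 0.67521 = 3.15×10⁻³ m
α₁L₁ − α₂L₂ = 1.6×10⁻⁵×0.67521 − 33×10⁻⁷×0.67836 = 8.564772×10⁻⁶ m/K
ΔT = 3.15×10⁻³ / 8.564772×10⁻⁶ = 367.786 K
T = 14.9 + 367.786 = 382.686 °C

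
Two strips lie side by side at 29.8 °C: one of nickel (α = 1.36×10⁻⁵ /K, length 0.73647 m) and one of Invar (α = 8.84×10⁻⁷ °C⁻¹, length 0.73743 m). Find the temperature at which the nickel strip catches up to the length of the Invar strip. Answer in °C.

T = 132.3 °C

Equal length when α₁L₁ΔT − α₂L₂ΔT = L₂ − L₁ = 9.60×10⁻⁴ m
α₁L₁ = 1.0015992×10⁻⁵, α₂L₂ = 6.5188812×10⁻⁷ → Δ(αL) = 9.36410388×10⁻⁶ m/K
ΔT = 9.60×10⁻⁴ / 9.36410388×10⁻⁶ = 102.519 K, so T = 29.8 + 102.519 = 132.319 °C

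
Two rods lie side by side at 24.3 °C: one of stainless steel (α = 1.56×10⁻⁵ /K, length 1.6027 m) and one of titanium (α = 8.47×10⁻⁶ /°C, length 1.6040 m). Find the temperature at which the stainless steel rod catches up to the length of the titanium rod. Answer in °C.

T = 138.2 °C

Equal length when α₁L₁ΔT − α₂L₂ΔT = L₂ − L₁ = 1.30×10⁻³ m
α₁L₁ = 2.500212×10⁻⁵, α₂L₂ = 1.358588×10⁻⁵ → Δ(αL) = 1.141624×10⁻⁵ m/K
ΔT = 1.30×10⁻³ / 1.141624×10⁻⁵ = 113.873 K, so T = 24.3 + 113.873 = 138.173 °C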